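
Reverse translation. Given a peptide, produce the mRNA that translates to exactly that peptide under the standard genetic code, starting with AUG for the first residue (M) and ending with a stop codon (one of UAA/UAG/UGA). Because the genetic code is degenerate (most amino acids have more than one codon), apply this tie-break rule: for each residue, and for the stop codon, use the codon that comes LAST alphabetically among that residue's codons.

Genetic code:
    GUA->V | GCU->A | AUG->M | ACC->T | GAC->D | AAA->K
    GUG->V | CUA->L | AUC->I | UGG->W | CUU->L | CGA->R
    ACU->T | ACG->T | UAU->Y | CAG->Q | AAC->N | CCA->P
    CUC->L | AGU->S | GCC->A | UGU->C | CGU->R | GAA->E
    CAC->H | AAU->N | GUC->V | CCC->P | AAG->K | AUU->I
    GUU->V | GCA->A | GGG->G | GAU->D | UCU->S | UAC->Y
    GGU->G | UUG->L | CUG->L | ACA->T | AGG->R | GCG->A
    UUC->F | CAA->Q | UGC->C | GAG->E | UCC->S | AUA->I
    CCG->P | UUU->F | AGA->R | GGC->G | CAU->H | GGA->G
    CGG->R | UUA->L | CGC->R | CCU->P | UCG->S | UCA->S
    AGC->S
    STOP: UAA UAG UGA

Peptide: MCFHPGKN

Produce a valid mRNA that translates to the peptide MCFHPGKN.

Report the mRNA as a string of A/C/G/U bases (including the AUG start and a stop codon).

residue 1: M -> AUG (start codon)
residue 2: C codons sorted = UGC,UGU -> pick last = UGU
residue 3: F codons sorted = UUC,UUU -> pick last = UUU
residue 4: H codons sorted = CAC,CAU -> pick last = CAU
residue 5: P codons sorted = CCA,CCC,CCG,CCU -> pick last = CCU
residue 6: G codons sorted = GGA,GGC,GGG,GGU -> pick last = GGU
residue 7: K codons sorted = AAA,AAG -> pick last = AAG
residue 8: N codons sorted = AAC,AAU -> pick last = AAU
terminator: stop codons sorted = UAA,UAG,UGA -> pick last = UGA

Answer: mRNA: AUGUGUUUUCAUCCUGGUAAGAAUUGA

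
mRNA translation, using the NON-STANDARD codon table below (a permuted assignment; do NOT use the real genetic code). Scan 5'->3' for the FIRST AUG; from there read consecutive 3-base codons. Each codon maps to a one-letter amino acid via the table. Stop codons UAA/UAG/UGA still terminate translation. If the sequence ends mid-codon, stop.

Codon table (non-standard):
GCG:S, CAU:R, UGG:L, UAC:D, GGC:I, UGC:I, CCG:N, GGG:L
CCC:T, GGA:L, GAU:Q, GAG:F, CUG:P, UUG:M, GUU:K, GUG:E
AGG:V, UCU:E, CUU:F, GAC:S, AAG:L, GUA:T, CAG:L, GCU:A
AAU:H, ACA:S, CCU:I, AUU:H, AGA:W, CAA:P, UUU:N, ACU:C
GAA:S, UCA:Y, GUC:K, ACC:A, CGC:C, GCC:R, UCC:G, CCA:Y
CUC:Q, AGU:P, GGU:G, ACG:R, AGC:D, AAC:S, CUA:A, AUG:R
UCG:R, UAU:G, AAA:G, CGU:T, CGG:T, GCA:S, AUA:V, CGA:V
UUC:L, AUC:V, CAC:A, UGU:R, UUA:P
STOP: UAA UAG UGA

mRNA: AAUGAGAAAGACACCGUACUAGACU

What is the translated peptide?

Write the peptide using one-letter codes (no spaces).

start AUG at pos 1
pos 1: AUG -> R; peptide=R
pos 4: AGA -> W; peptide=RW
pos 7: AAG -> L; peptide=RWL
pos 10: ACA -> S; peptide=RWLS
pos 13: CCG -> N; peptide=RWLSN
pos 16: UAC -> D; peptide=RWLSND
pos 19: UAG -> STOP

Answer: RWLSND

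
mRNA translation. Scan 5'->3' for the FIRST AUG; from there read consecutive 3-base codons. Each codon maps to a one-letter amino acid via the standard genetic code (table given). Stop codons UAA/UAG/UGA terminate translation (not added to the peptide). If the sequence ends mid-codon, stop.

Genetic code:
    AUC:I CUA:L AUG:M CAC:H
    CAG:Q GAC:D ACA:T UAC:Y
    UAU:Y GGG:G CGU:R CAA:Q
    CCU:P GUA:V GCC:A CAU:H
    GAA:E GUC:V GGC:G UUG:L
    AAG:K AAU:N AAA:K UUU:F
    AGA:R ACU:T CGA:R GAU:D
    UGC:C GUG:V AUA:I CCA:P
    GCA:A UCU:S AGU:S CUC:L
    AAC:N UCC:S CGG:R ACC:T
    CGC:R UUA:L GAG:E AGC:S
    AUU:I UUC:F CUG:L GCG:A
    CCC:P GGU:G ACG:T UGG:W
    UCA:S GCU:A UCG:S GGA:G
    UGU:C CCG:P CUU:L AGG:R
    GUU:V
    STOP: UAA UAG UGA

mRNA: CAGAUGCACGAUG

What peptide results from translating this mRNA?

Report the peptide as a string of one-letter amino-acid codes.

Answer: MHD

Derivation:
start AUG at pos 3
pos 3: AUG -> M; peptide=M
pos 6: CAC -> H; peptide=MH
pos 9: GAU -> D; peptide=MHD
pos 12: only 1 nt remain (<3), stop (end of mRNA)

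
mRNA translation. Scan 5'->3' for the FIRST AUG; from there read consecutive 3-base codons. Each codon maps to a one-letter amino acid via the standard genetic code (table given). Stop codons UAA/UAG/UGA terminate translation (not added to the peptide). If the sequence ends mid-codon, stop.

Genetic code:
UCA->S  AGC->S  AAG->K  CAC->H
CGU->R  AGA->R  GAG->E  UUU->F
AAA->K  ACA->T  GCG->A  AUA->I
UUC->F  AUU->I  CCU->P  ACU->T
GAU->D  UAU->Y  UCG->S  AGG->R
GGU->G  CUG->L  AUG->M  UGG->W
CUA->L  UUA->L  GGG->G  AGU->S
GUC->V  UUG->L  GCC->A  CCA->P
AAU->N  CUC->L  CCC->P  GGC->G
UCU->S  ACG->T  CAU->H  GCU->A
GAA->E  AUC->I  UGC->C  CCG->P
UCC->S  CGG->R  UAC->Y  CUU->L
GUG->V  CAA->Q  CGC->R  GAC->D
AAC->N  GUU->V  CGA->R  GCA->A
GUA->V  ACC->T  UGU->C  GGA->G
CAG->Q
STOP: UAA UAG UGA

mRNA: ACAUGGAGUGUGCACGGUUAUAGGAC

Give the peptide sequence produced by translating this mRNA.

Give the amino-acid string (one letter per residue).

start AUG at pos 2
pos 2: AUG -> M; peptide=M
pos 5: GAG -> E; peptide=ME
pos 8: UGU -> C; peptide=MEC
pos 11: GCA -> A; peptide=MECA
pos 14: CGG -> R; peptide=MECAR
pos 17: UUA -> L; peptide=MECARL
pos 20: UAG -> STOP

Answer: MECARL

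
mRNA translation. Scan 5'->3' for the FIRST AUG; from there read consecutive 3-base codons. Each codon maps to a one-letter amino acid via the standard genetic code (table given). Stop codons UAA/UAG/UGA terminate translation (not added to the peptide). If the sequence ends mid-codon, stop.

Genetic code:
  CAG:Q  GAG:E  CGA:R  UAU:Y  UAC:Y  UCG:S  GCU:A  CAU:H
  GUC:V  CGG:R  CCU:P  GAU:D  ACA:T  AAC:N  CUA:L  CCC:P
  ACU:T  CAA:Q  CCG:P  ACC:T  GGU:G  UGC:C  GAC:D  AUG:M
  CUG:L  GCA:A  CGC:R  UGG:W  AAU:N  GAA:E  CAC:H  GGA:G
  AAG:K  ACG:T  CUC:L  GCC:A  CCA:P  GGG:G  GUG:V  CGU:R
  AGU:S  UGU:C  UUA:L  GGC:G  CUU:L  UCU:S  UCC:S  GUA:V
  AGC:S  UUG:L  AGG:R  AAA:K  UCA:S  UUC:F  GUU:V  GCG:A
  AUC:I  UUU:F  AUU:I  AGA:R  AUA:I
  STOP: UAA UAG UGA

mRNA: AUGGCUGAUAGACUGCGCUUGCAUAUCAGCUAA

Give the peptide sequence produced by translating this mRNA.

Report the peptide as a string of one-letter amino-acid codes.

start AUG at pos 0
pos 0: AUG -> M; peptide=M
pos 3: GCU -> A; peptide=MA
pos 6: GAU -> D; peptide=MAD
pos 9: AGA -> R; peptide=MADR
pos 12: CUG -> L; peptide=MADRL
pos 15: CGC -> R; peptide=MADRLR
pos 18: UUG -> L; peptide=MADRLRL
pos 21: CAU -> H; peptide=MADRLRLH
pos 24: AUC -> I; peptide=MADRLRLHI
pos 27: AGC -> S; peptide=MADRLRLHIS
pos 30: UAA -> STOP

Answer: MADRLRLHIS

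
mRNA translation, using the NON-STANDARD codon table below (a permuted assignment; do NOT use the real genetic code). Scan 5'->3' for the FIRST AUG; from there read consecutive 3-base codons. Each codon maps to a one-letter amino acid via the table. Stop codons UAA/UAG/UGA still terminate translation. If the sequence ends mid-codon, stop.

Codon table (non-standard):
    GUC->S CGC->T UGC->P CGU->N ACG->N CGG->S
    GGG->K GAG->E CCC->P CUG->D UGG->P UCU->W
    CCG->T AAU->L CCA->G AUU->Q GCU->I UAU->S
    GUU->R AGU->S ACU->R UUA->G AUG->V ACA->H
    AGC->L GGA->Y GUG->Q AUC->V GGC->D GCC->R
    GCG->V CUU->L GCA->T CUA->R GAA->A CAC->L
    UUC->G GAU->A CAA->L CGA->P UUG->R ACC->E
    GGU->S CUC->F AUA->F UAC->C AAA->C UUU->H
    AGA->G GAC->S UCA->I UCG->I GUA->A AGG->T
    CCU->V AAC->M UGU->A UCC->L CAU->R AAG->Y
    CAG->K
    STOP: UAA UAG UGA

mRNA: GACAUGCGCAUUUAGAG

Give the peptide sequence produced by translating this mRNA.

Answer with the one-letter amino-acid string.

start AUG at pos 3
pos 3: AUG -> V; peptide=V
pos 6: CGC -> T; peptide=VT
pos 9: AUU -> Q; peptide=VTQ
pos 12: UAG -> STOP

Answer: VTQ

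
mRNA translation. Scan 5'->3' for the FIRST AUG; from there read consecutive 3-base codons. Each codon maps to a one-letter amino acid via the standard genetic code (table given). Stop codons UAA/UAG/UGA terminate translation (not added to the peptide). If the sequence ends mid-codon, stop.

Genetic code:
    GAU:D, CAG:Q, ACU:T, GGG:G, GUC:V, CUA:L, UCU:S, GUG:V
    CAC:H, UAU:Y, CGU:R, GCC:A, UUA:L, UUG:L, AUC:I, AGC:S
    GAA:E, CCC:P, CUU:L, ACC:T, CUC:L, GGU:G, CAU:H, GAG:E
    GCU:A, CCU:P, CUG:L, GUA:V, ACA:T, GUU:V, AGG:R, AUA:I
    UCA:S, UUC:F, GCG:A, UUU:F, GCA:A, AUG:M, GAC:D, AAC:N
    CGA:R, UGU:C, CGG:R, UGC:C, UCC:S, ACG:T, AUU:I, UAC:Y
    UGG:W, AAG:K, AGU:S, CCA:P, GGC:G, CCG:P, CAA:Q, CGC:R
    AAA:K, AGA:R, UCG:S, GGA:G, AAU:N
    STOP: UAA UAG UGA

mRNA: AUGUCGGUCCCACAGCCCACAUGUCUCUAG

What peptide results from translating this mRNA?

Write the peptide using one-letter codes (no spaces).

Answer: MSVPQPTCL

Derivation:
start AUG at pos 0
pos 0: AUG -> M; peptide=M
pos 3: UCG -> S; peptide=MS
pos 6: GUC -> V; peptide=MSV
pos 9: CCA -> P; peptide=MSVP
pos 12: CAG -> Q; peptide=MSVPQ
pos 15: CCC -> P; peptide=MSVPQP
pos 18: ACA -> T; peptide=MSVPQPT
pos 21: UGU -> C; peptide=MSVPQPTC
pos 24: CUC -> L; peptide=MSVPQPTCL
pos 27: UAG -> STOP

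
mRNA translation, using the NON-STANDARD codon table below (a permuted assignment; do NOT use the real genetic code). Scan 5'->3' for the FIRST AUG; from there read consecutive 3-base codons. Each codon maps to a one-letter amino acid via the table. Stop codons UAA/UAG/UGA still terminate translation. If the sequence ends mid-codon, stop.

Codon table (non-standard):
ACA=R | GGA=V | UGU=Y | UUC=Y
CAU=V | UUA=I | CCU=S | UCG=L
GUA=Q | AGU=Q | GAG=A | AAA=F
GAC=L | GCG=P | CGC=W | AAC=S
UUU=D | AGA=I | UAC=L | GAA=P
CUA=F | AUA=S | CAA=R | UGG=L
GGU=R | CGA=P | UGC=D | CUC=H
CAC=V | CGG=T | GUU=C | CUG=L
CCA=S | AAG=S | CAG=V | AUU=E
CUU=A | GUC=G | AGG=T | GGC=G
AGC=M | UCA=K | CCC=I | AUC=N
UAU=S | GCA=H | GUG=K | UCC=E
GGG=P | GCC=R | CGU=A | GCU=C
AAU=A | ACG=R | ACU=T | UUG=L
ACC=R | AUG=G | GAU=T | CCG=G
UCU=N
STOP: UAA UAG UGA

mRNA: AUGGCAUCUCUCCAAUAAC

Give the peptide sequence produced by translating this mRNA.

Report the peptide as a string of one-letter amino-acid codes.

start AUG at pos 0
pos 0: AUG -> G; peptide=G
pos 3: GCA -> H; peptide=GH
pos 6: UCU -> N; peptide=GHN
pos 9: CUC -> H; peptide=GHNH
pos 12: CAA -> R; peptide=GHNHR
pos 15: UAA -> STOP

Answer: GHNHR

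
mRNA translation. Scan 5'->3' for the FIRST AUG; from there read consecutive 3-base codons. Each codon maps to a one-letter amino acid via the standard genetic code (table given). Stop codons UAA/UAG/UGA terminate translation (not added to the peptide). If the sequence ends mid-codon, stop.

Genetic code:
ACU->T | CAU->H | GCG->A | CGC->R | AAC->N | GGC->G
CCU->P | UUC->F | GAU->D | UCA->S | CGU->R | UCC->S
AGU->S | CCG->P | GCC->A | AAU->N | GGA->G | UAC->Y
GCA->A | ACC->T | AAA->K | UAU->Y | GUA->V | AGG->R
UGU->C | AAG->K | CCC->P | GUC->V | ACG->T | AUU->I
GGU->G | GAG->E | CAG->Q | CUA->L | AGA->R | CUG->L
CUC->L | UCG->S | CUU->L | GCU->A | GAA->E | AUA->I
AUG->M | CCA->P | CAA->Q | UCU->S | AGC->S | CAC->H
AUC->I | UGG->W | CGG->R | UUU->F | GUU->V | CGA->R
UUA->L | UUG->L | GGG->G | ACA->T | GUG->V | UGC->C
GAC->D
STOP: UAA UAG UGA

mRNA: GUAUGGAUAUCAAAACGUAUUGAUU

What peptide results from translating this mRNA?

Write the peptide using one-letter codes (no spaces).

start AUG at pos 2
pos 2: AUG -> M; peptide=M
pos 5: GAU -> D; peptide=MD
pos 8: AUC -> I; peptide=MDI
pos 11: AAA -> K; peptide=MDIK
pos 14: ACG -> T; peptide=MDIKT
pos 17: UAU -> Y; peptide=MDIKTY
pos 20: UGA -> STOP

Answer: MDIKTY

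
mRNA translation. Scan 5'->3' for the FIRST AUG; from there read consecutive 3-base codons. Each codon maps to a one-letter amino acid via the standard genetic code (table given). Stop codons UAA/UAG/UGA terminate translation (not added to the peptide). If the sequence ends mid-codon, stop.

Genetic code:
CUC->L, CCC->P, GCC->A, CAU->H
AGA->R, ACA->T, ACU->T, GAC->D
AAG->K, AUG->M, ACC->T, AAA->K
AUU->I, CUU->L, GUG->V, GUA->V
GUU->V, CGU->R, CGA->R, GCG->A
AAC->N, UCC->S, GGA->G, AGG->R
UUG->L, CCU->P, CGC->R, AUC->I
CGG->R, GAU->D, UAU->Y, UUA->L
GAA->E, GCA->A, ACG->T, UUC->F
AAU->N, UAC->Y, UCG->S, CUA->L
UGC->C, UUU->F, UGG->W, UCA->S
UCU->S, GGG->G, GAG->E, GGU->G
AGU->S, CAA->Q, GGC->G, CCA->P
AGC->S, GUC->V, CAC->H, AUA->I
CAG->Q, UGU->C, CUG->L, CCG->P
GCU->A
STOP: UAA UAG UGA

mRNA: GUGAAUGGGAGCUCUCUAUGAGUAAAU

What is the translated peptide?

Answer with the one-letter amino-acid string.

start AUG at pos 4
pos 4: AUG -> M; peptide=M
pos 7: GGA -> G; peptide=MG
pos 10: GCU -> A; peptide=MGA
pos 13: CUC -> L; peptide=MGAL
pos 16: UAU -> Y; peptide=MGALY
pos 19: GAG -> E; peptide=MGALYE
pos 22: UAA -> STOP

Answer: MGALYE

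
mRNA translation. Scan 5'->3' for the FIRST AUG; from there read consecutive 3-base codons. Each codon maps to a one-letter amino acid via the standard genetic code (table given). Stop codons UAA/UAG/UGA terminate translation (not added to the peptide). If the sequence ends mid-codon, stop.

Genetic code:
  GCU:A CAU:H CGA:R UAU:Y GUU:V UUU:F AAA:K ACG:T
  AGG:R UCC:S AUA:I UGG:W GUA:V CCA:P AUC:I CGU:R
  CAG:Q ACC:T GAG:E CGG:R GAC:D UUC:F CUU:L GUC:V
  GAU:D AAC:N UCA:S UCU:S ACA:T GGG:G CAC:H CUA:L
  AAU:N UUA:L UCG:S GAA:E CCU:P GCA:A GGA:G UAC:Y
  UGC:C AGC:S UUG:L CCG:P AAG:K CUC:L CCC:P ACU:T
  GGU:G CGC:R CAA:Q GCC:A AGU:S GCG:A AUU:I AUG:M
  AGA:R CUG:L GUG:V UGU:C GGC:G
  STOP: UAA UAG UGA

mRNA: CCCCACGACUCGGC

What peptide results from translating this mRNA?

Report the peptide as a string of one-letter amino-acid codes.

no AUG start codon found

Answer: (empty: no AUG start codon)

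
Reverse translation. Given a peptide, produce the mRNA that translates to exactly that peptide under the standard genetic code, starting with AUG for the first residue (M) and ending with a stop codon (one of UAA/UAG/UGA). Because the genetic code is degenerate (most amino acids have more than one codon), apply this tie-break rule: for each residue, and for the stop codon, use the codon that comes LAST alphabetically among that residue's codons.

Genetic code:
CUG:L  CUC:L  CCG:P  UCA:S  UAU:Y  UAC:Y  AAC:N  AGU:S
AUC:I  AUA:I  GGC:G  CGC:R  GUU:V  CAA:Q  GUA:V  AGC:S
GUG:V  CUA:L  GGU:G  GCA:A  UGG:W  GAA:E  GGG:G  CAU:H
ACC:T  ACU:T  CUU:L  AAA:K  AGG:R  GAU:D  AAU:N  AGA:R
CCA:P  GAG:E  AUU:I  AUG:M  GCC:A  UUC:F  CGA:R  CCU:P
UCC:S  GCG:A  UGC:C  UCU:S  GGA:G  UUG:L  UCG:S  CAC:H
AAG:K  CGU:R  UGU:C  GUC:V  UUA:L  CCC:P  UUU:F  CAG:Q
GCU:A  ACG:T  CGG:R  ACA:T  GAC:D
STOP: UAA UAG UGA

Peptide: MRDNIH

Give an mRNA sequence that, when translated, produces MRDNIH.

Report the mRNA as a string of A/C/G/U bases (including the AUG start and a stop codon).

residue 1: M -> AUG (start codon)
residue 2: R codons sorted = AGA,AGG,CGA,CGC,CGG,CGU -> pick last = CGU
residue 3: D codons sorted = GAC,GAU -> pick last = GAU
residue 4: N codons sorted = AAC,AAU -> pick last = AAU
residue 5: I codons sorted = AUA,AUC,AUU -> pick last = AUU
residue 6: H codons sorted = CAC,CAU -> pick last = CAU
terminator: stop codons sorted = UAA,UAG,UGA -> pick last = UGA

Answer: mRNA: AUGCGUGAUAAUAUUCAUUGA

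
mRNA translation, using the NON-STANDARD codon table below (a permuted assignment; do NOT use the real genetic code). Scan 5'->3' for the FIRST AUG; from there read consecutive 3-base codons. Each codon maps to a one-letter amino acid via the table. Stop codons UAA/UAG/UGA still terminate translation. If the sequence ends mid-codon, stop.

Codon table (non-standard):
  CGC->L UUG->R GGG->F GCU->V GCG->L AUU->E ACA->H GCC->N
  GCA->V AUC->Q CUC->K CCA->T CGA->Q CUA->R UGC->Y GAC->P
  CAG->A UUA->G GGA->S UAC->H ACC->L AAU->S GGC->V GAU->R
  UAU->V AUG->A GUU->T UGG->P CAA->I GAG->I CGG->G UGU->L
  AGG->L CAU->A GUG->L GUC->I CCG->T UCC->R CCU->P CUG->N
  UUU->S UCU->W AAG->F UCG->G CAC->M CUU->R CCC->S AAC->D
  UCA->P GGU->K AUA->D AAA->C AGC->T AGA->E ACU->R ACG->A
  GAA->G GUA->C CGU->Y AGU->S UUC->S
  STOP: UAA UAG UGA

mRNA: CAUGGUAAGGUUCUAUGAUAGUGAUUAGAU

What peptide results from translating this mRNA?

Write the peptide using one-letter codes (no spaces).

start AUG at pos 1
pos 1: AUG -> A; peptide=A
pos 4: GUA -> C; peptide=AC
pos 7: AGG -> L; peptide=ACL
pos 10: UUC -> S; peptide=ACLS
pos 13: UAU -> V; peptide=ACLSV
pos 16: GAU -> R; peptide=ACLSVR
pos 19: AGU -> S; peptide=ACLSVRS
pos 22: GAU -> R; peptide=ACLSVRSR
pos 25: UAG -> STOP

Answer: ACLSVRSR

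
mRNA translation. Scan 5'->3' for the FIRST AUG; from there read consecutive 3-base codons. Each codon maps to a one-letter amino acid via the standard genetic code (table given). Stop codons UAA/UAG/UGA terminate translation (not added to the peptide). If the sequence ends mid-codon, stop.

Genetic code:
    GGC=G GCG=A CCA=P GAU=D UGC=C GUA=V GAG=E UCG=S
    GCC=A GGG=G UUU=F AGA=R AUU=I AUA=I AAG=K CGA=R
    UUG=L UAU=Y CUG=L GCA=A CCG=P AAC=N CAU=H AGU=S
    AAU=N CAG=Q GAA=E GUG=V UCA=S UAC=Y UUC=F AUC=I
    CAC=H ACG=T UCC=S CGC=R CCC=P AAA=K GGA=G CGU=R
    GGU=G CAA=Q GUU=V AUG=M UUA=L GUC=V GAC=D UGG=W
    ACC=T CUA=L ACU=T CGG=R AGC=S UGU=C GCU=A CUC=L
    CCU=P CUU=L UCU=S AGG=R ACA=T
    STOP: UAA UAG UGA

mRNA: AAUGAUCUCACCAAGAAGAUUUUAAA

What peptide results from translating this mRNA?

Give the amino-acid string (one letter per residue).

Answer: MISPRRF

Derivation:
start AUG at pos 1
pos 1: AUG -> M; peptide=M
pos 4: AUC -> I; peptide=MI
pos 7: UCA -> S; peptide=MIS
pos 10: CCA -> P; peptide=MISP
pos 13: AGA -> R; peptide=MISPR
pos 16: AGA -> R; peptide=MISPRR
pos 19: UUU -> F; peptide=MISPRRF
pos 22: UAA -> STOP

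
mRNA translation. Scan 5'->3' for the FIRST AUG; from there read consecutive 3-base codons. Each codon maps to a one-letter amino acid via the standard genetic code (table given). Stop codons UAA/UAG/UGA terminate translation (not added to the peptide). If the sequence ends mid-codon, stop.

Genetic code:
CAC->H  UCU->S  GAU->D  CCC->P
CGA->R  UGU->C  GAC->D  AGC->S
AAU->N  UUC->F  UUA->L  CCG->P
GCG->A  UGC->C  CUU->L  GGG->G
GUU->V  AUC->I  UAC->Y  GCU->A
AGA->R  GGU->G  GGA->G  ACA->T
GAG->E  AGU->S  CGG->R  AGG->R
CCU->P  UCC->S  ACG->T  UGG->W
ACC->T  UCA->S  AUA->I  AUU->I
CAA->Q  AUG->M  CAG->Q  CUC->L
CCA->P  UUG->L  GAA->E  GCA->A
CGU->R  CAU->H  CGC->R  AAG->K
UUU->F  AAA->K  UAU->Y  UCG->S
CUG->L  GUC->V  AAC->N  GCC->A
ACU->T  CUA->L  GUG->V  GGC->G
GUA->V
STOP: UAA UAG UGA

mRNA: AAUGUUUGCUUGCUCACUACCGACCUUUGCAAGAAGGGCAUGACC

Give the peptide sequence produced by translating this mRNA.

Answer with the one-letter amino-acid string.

Answer: MFACSLPTFARRA

Derivation:
start AUG at pos 1
pos 1: AUG -> M; peptide=M
pos 4: UUU -> F; peptide=MF
pos 7: GCU -> A; peptide=MFA
pos 10: UGC -> C; peptide=MFAC
pos 13: UCA -> S; peptide=MFACS
pos 16: CUA -> L; peptide=MFACSL
pos 19: CCG -> P; peptide=MFACSLP
pos 22: ACC -> T; peptide=MFACSLPT
pos 25: UUU -> F; peptide=MFACSLPTF
pos 28: GCA -> A; peptide=MFACSLPTFA
pos 31: AGA -> R; peptide=MFACSLPTFAR
pos 34: AGG -> R; peptide=MFACSLPTFARR
pos 37: GCA -> A; peptide=MFACSLPTFARRA
pos 40: UGA -> STOP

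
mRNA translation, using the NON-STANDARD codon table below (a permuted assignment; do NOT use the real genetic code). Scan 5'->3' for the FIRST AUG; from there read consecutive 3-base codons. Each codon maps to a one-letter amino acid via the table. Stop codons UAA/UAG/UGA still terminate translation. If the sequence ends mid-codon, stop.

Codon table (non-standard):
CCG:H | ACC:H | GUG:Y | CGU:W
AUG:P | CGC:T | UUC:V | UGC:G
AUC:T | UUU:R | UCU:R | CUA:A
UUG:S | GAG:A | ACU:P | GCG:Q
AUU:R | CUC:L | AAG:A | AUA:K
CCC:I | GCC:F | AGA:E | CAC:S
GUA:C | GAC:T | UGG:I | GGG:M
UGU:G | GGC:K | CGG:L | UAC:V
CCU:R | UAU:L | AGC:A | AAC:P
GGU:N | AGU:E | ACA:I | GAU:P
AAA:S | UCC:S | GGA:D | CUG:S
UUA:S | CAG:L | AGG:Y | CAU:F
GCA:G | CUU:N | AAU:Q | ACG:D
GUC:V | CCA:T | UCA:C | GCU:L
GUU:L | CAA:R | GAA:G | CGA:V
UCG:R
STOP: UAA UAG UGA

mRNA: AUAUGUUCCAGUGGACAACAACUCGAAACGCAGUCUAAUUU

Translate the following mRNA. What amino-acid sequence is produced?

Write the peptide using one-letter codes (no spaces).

start AUG at pos 2
pos 2: AUG -> P; peptide=P
pos 5: UUC -> V; peptide=PV
pos 8: CAG -> L; peptide=PVL
pos 11: UGG -> I; peptide=PVLI
pos 14: ACA -> I; peptide=PVLII
pos 17: ACA -> I; peptide=PVLIII
pos 20: ACU -> P; peptide=PVLIIIP
pos 23: CGA -> V; peptide=PVLIIIPV
pos 26: AAC -> P; peptide=PVLIIIPVP
pos 29: GCA -> G; peptide=PVLIIIPVPG
pos 32: GUC -> V; peptide=PVLIIIPVPGV
pos 35: UAA -> STOP

Answer: PVLIIIPVPGV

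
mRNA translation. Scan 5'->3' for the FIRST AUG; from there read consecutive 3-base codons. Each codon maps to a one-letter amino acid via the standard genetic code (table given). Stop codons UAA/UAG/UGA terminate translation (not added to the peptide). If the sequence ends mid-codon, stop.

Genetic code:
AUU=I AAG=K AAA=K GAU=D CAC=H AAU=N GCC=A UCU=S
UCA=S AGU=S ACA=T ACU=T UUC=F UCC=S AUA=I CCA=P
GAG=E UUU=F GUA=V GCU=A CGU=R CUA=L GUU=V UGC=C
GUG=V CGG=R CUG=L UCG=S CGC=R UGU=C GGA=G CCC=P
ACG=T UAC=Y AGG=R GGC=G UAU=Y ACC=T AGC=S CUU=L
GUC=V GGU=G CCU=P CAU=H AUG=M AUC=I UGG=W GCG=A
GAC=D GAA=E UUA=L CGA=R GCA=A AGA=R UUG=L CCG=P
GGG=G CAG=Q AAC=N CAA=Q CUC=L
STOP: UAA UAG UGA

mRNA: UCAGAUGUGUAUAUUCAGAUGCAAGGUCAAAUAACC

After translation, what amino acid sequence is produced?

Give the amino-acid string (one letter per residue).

Answer: MCIFRCKVK

Derivation:
start AUG at pos 4
pos 4: AUG -> M; peptide=M
pos 7: UGU -> C; peptide=MC
pos 10: AUA -> I; peptide=MCI
pos 13: UUC -> F; peptide=MCIF
pos 16: AGA -> R; peptide=MCIFR
pos 19: UGC -> C; peptide=MCIFRC
pos 22: AAG -> K; peptide=MCIFRCK
pos 25: GUC -> V; peptide=MCIFRCKV
pos 28: AAA -> K; peptide=MCIFRCKVK
pos 31: UAA -> STOP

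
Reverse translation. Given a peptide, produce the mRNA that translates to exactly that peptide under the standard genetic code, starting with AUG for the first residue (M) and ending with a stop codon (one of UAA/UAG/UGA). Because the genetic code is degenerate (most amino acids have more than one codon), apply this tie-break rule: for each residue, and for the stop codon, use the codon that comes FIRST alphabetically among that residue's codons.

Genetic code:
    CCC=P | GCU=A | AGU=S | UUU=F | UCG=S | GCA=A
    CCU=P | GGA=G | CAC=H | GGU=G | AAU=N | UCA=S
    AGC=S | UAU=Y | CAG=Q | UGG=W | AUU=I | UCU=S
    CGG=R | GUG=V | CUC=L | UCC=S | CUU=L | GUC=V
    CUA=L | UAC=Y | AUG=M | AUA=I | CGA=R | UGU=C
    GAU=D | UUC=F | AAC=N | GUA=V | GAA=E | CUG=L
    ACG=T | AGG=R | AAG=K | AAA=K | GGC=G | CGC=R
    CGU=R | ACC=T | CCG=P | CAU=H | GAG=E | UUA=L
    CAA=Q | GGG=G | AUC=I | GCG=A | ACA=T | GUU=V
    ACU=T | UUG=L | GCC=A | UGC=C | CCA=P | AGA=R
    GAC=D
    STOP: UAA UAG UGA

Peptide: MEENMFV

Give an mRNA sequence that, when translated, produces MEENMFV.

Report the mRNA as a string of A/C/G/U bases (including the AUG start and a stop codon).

Answer: mRNA: AUGGAAGAAAACAUGUUCGUAUAA

Derivation:
residue 1: M -> AUG (start codon)
residue 2: E codons sorted = GAA,GAG -> pick first = GAA
residue 3: E codons sorted = GAA,GAG -> pick first = GAA
residue 4: N codons sorted = AAC,AAU -> pick first = AAC
residue 5: M -> AUG (only codon)
residue 6: F codons sorted = UUC,UUU -> pick first = UUC
residue 7: V codons sorted = GUA,GUC,GUG,GUU -> pick first = GUA
terminator: stop codons sorted = UAA,UAG,UGA -> pick first = UAA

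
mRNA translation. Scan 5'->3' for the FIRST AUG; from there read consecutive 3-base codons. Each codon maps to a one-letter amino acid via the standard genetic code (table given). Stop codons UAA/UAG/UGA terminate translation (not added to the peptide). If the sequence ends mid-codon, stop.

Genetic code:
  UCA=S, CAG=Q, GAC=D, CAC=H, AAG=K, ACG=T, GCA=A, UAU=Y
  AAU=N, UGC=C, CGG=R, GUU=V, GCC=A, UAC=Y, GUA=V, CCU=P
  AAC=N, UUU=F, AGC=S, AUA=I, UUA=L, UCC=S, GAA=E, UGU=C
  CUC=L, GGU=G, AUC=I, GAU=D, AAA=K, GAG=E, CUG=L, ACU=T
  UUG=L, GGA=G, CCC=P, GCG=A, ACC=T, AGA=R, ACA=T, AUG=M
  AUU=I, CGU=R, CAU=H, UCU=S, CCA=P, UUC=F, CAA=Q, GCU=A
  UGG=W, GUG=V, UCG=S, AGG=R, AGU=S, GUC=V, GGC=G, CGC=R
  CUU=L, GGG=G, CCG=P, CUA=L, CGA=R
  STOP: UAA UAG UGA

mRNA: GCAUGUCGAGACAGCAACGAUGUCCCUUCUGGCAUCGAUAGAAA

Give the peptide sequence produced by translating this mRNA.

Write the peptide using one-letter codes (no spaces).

start AUG at pos 2
pos 2: AUG -> M; peptide=M
pos 5: UCG -> S; peptide=MS
pos 8: AGA -> R; peptide=MSR
pos 11: CAG -> Q; peptide=MSRQ
pos 14: CAA -> Q; peptide=MSRQQ
pos 17: CGA -> R; peptide=MSRQQR
pos 20: UGU -> C; peptide=MSRQQRC
pos 23: CCC -> P; peptide=MSRQQRCP
pos 26: UUC -> F; peptide=MSRQQRCPF
pos 29: UGG -> W; peptide=MSRQQRCPFW
pos 32: CAU -> H; peptide=MSRQQRCPFWH
pos 35: CGA -> R; peptide=MSRQQRCPFWHR
pos 38: UAG -> STOP

Answer: MSRQQRCPFWHR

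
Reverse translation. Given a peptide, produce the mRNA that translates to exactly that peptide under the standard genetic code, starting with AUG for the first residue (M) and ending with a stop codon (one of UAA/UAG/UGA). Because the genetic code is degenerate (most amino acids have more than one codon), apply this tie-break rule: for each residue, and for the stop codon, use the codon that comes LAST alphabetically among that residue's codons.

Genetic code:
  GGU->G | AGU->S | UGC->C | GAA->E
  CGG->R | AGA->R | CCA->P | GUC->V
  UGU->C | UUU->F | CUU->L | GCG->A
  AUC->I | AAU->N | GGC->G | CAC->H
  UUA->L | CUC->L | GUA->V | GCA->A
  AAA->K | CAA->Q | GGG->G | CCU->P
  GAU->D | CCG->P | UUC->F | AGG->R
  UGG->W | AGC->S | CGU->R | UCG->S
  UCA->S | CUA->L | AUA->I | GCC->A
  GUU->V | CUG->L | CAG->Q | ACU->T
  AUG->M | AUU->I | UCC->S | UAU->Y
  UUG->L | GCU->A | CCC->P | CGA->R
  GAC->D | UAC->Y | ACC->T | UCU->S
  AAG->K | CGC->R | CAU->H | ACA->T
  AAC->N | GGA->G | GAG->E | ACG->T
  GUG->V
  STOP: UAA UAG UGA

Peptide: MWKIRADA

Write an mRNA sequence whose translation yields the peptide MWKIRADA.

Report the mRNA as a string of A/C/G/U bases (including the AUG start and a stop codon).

residue 1: M -> AUG (start codon)
residue 2: W -> UGG (only codon)
residue 3: K codons sorted = AAA,AAG -> pick last = AAG
residue 4: I codons sorted = AUA,AUC,AUU -> pick last = AUU
residue 5: R codons sorted = AGA,AGG,CGA,CGC,CGG,CGU -> pick last = CGU
residue 6: A codons sorted = GCA,GCC,GCG,GCU -> pick last = GCU
residue 7: D codons sorted = GAC,GAU -> pick last = GAU
residue 8: A codons sorted = GCA,GCC,GCG,GCU -> pick last = GCU
terminator: stop codons sorted = UAA,UAG,UGA -> pick last = UGA

Answer: mRNA: AUGUGGAAGAUUCGUGCUGAUGCUUGA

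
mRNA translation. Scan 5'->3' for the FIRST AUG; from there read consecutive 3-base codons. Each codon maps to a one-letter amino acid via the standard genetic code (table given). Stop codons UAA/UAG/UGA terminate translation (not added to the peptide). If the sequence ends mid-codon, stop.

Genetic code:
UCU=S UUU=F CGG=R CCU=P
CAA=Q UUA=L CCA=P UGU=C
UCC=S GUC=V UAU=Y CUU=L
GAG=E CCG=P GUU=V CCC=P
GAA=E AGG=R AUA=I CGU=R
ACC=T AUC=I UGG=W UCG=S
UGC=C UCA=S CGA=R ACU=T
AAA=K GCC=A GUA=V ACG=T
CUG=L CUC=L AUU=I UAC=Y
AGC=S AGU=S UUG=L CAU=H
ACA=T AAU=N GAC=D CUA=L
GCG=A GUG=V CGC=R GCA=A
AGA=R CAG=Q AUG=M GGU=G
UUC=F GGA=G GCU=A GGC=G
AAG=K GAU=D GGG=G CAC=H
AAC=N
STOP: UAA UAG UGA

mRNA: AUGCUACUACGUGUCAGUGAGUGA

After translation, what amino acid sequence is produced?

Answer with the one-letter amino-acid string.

Answer: MLLRVSE

Derivation:
start AUG at pos 0
pos 0: AUG -> M; peptide=M
pos 3: CUA -> L; peptide=ML
pos 6: CUA -> L; peptide=MLL
pos 9: CGU -> R; peptide=MLLR
pos 12: GUC -> V; peptide=MLLRV
pos 15: AGU -> S; peptide=MLLRVS
pos 18: GAG -> E; peptide=MLLRVSE
pos 21: UGA -> STOP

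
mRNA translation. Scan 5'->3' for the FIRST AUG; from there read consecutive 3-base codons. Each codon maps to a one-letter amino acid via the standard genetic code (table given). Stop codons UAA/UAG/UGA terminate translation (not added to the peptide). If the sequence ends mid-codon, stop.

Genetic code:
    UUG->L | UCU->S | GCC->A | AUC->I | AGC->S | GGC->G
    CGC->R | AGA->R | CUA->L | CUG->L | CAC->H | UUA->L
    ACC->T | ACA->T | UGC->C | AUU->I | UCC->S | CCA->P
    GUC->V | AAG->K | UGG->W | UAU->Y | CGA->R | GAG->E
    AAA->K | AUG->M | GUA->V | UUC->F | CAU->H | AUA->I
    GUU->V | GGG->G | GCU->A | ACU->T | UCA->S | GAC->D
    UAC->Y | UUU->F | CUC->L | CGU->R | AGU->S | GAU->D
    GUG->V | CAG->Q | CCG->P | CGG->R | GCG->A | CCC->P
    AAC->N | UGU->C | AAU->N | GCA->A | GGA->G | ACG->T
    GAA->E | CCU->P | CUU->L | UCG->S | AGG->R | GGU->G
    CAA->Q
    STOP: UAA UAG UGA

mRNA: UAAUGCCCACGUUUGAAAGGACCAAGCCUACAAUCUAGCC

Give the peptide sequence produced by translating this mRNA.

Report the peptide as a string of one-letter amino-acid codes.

start AUG at pos 2
pos 2: AUG -> M; peptide=M
pos 5: CCC -> P; peptide=MP
pos 8: ACG -> T; peptide=MPT
pos 11: UUU -> F; peptide=MPTF
pos 14: GAA -> E; peptide=MPTFE
pos 17: AGG -> R; peptide=MPTFER
pos 20: ACC -> T; peptide=MPTFERT
pos 23: AAG -> K; peptide=MPTFERTK
pos 26: CCU -> P; peptide=MPTFERTKP
pos 29: ACA -> T; peptide=MPTFERTKPT
pos 32: AUC -> I; peptide=MPTFERTKPTI
pos 35: UAG -> STOP

Answer: MPTFERTKPTI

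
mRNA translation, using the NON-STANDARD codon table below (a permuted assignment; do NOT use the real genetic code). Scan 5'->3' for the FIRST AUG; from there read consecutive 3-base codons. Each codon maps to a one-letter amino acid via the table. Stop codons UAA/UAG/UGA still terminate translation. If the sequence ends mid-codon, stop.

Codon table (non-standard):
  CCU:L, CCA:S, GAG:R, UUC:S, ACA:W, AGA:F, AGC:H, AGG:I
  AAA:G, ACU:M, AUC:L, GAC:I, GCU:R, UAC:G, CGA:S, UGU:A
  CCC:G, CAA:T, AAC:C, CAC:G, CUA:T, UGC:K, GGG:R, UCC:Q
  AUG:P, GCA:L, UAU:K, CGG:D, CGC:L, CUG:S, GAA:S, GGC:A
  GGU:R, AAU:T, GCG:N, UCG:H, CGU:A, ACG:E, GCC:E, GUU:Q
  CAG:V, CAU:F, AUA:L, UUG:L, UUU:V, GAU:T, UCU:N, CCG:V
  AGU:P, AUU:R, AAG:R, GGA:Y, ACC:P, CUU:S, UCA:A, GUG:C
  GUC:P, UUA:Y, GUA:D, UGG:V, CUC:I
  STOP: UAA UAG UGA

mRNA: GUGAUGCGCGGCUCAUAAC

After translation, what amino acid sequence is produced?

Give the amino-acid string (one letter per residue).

Answer: PLAA

Derivation:
start AUG at pos 3
pos 3: AUG -> P; peptide=P
pos 6: CGC -> L; peptide=PL
pos 9: GGC -> A; peptide=PLA
pos 12: UCA -> A; peptide=PLAA
pos 15: UAA -> STOP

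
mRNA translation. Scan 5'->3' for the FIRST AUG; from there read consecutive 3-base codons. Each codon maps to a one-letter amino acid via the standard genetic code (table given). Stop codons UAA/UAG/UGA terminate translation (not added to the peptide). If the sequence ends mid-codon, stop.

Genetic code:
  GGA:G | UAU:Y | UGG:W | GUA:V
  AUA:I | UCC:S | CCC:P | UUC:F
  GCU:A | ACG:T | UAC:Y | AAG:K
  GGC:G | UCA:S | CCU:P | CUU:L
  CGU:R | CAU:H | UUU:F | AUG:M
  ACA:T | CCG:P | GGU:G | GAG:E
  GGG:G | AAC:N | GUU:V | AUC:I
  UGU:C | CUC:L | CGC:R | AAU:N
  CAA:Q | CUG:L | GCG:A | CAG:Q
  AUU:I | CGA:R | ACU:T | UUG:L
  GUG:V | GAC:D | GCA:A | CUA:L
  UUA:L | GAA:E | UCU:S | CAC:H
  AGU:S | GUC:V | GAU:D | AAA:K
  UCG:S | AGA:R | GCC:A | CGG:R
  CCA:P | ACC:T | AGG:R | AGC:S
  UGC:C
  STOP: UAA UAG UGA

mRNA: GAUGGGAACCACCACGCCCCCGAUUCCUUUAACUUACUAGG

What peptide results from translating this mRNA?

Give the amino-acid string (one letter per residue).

Answer: MGTTTPPIPLTY

Derivation:
start AUG at pos 1
pos 1: AUG -> M; peptide=M
pos 4: GGA -> G; peptide=MG
pos 7: ACC -> T; peptide=MGT
pos 10: ACC -> T; peptide=MGTT
pos 13: ACG -> T; peptide=MGTTT
pos 16: CCC -> P; peptide=MGTTTP
pos 19: CCG -> P; peptide=MGTTTPP
pos 22: AUU -> I; peptide=MGTTTPPI
pos 25: CCU -> P; peptide=MGTTTPPIP
pos 28: UUA -> L; peptide=MGTTTPPIPL
pos 31: ACU -> T; peptide=MGTTTPPIPLT
pos 34: UAC -> Y; peptide=MGTTTPPIPLTY
pos 37: UAG -> STOP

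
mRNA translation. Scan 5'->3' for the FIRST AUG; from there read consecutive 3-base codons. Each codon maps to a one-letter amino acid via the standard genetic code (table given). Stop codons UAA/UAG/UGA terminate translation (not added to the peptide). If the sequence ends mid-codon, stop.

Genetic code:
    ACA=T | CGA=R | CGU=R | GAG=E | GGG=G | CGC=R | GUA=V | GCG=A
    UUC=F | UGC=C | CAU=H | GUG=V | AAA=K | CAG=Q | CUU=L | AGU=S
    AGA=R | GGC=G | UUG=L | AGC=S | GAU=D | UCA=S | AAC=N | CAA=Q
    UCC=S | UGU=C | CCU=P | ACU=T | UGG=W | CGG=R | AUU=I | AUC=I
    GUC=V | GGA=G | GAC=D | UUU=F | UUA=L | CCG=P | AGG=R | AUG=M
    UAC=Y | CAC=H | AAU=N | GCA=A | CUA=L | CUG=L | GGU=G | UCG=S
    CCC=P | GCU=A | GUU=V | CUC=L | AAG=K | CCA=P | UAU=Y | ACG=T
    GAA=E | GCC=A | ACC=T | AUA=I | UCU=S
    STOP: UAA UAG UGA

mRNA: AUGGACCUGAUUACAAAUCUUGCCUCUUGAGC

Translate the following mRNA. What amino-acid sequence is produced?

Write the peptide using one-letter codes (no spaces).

start AUG at pos 0
pos 0: AUG -> M; peptide=M
pos 3: GAC -> D; peptide=MD
pos 6: CUG -> L; peptide=MDL
pos 9: AUU -> I; peptide=MDLI
pos 12: ACA -> T; peptide=MDLIT
pos 15: AAU -> N; peptide=MDLITN
pos 18: CUU -> L; peptide=MDLITNL
pos 21: GCC -> A; peptide=MDLITNLA
pos 24: UCU -> S; peptide=MDLITNLAS
pos 27: UGA -> STOP

Answer: MDLITNLAS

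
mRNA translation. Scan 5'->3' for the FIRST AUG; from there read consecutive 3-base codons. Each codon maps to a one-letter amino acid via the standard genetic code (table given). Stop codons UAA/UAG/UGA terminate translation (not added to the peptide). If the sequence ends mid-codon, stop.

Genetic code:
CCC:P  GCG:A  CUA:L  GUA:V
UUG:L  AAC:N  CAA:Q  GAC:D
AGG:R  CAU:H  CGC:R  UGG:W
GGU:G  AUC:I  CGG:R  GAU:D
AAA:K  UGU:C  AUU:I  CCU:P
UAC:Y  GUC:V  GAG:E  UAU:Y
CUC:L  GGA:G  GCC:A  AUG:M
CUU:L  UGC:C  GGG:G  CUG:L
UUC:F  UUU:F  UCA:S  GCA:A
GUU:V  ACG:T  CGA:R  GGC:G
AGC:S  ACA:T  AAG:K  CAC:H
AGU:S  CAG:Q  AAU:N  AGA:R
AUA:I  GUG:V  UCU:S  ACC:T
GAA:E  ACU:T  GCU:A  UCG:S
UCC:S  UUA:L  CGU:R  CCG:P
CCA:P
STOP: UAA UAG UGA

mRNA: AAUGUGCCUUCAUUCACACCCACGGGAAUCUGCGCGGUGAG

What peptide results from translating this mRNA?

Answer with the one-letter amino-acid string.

start AUG at pos 1
pos 1: AUG -> M; peptide=M
pos 4: UGC -> C; peptide=MC
pos 7: CUU -> L; peptide=MCL
pos 10: CAU -> H; peptide=MCLH
pos 13: UCA -> S; peptide=MCLHS
pos 16: CAC -> H; peptide=MCLHSH
pos 19: CCA -> P; peptide=MCLHSHP
pos 22: CGG -> R; peptide=MCLHSHPR
pos 25: GAA -> E; peptide=MCLHSHPRE
pos 28: UCU -> S; peptide=MCLHSHPRES
pos 31: GCG -> A; peptide=MCLHSHPRESA
pos 34: CGG -> R; peptide=MCLHSHPRESAR
pos 37: UGA -> STOP

Answer: MCLHSHPRESAR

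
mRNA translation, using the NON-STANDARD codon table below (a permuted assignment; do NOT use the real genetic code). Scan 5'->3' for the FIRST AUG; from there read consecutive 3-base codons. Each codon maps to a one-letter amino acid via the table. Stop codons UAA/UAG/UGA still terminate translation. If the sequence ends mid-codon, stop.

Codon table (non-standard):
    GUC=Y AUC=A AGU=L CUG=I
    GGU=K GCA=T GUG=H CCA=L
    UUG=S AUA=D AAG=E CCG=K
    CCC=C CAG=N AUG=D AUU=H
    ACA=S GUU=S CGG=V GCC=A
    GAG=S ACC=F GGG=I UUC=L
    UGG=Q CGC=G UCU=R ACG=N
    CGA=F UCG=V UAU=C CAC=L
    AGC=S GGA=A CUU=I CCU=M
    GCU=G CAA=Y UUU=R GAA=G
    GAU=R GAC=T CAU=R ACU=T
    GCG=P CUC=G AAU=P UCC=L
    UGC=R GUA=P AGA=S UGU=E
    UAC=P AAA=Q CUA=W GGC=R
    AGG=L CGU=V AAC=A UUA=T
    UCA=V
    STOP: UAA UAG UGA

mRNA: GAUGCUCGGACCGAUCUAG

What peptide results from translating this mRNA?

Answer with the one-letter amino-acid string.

Answer: DGAKA

Derivation:
start AUG at pos 1
pos 1: AUG -> D; peptide=D
pos 4: CUC -> G; peptide=DG
pos 7: GGA -> A; peptide=DGA
pos 10: CCG -> K; peptide=DGAK
pos 13: AUC -> A; peptide=DGAKA
pos 16: UAG -> STOP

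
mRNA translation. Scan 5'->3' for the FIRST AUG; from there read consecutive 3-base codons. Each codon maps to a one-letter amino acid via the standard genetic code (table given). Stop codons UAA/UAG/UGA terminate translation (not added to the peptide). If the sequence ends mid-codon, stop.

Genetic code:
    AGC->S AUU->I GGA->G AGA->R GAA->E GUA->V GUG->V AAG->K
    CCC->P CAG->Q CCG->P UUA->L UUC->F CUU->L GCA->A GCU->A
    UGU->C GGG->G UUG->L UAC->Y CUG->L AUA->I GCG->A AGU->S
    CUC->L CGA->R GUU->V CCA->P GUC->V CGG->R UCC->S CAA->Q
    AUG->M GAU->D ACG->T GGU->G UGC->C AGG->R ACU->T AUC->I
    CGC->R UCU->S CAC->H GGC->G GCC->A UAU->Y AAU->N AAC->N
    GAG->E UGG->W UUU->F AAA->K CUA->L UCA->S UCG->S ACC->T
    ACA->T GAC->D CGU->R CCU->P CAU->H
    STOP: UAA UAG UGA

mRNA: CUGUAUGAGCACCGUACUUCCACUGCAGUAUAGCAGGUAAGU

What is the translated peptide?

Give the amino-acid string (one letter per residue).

Answer: MSTVLPLQYSR

Derivation:
start AUG at pos 4
pos 4: AUG -> M; peptide=M
pos 7: AGC -> S; peptide=MS
pos 10: ACC -> T; peptide=MST
pos 13: GUA -> V; peptide=MSTV
pos 16: CUU -> L; peptide=MSTVL
pos 19: CCA -> P; peptide=MSTVLP
pos 22: CUG -> L; peptide=MSTVLPL
pos 25: CAG -> Q; peptide=MSTVLPLQ
pos 28: UAU -> Y; peptide=MSTVLPLQY
pos 31: AGC -> S; peptide=MSTVLPLQYS
pos 34: AGG -> R; peptide=MSTVLPLQYSR
pos 37: UAA -> STOP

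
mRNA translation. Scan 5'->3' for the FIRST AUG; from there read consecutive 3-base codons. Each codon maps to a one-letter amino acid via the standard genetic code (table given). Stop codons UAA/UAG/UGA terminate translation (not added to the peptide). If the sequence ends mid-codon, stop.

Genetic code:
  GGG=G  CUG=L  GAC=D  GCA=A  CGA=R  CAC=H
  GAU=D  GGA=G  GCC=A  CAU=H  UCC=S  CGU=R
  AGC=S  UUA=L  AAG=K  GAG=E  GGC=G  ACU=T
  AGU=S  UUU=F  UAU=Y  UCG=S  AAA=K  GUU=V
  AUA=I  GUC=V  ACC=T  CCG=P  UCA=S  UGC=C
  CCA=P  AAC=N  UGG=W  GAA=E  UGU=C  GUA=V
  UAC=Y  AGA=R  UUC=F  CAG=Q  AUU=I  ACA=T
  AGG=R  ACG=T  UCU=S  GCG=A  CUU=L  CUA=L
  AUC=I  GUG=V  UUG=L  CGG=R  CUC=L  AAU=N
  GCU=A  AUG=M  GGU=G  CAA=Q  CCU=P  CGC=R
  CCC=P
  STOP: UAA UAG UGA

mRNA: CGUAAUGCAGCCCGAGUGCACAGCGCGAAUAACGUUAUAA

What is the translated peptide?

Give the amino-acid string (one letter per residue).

start AUG at pos 4
pos 4: AUG -> M; peptide=M
pos 7: CAG -> Q; peptide=MQ
pos 10: CCC -> P; peptide=MQP
pos 13: GAG -> E; peptide=MQPE
pos 16: UGC -> C; peptide=MQPEC
pos 19: ACA -> T; peptide=MQPECT
pos 22: GCG -> A; peptide=MQPECTA
pos 25: CGA -> R; peptide=MQPECTAR
pos 28: AUA -> I; peptide=MQPECTARI
pos 31: ACG -> T; peptide=MQPECTARIT
pos 34: UUA -> L; peptide=MQPECTARITL
pos 37: UAA -> STOP

Answer: MQPECTARITL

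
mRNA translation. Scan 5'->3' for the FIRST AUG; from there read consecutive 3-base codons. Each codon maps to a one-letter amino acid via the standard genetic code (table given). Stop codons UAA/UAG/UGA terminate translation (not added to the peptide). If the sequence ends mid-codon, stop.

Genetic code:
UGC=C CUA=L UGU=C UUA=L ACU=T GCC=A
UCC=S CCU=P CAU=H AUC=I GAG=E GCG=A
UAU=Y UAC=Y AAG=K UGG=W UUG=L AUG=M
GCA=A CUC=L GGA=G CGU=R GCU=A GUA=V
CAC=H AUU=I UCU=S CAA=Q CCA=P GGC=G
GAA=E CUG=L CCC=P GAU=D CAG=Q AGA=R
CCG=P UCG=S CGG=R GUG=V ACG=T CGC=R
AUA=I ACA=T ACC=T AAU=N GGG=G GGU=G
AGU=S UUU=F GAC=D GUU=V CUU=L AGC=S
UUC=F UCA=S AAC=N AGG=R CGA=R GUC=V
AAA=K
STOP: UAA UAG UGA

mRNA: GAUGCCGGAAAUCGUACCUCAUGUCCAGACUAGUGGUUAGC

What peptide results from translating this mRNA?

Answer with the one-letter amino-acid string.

Answer: MPEIVPHVQTSG

Derivation:
start AUG at pos 1
pos 1: AUG -> M; peptide=M
pos 4: CCG -> P; peptide=MP
pos 7: GAA -> E; peptide=MPE
pos 10: AUC -> I; peptide=MPEI
pos 13: GUA -> V; peptide=MPEIV
pos 16: CCU -> P; peptide=MPEIVP
pos 19: CAU -> H; peptide=MPEIVPH
pos 22: GUC -> V; peptide=MPEIVPHV
pos 25: CAG -> Q; peptide=MPEIVPHVQ
pos 28: ACU -> T; peptide=MPEIVPHVQT
pos 31: AGU -> S; peptide=MPEIVPHVQTS
pos 34: GGU -> G; peptide=MPEIVPHVQTSG
pos 37: UAG -> STOP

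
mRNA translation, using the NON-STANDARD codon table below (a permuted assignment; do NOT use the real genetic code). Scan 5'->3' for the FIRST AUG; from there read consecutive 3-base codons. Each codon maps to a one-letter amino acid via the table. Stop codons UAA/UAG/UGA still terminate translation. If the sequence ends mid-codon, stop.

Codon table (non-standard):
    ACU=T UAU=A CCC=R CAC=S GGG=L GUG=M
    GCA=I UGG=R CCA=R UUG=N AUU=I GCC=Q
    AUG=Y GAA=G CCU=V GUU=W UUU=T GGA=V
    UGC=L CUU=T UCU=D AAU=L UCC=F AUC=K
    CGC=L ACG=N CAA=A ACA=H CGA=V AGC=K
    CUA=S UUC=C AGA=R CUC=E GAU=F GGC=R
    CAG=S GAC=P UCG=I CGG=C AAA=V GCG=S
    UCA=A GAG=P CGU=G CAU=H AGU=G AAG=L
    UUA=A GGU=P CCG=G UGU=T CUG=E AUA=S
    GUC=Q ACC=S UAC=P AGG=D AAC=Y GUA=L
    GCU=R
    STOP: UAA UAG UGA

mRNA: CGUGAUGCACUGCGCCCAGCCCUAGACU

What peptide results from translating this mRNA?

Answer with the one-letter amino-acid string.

Answer: YSLQSR

Derivation:
start AUG at pos 4
pos 4: AUG -> Y; peptide=Y
pos 7: CAC -> S; peptide=YS
pos 10: UGC -> L; peptide=YSL
pos 13: GCC -> Q; peptide=YSLQ
pos 16: CAG -> S; peptide=YSLQS
pos 19: CCC -> R; peptide=YSLQSR
pos 22: UAG -> STOP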